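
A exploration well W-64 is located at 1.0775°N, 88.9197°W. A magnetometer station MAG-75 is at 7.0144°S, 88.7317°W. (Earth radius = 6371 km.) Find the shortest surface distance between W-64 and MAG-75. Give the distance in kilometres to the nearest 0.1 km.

900.0 km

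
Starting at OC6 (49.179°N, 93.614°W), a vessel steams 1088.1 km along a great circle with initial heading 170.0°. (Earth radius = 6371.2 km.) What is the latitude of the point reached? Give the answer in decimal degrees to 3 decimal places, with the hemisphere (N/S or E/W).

39.519°N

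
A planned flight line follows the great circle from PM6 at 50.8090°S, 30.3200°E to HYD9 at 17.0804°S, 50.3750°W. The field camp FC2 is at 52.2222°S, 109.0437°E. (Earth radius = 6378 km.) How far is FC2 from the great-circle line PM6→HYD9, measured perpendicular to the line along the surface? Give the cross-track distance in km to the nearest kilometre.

δ₁₃ = central angle PM6→FC2 = 0.811676 rad  (haversine)
θ₁₃ = bearing PM6→FC2 = 124.091°,  θ₁₂ = bearing PM6→HYD9 = 266.009°
dₓₜ = R·arcsin(sin δ₁₃ · sin(θ₁₃ − θ₁₂)) = 6378·arcsin(0.72544·sin(-141.918°)) = -2958.753 km
|dₓₜ| = 2958.753 km

2959 km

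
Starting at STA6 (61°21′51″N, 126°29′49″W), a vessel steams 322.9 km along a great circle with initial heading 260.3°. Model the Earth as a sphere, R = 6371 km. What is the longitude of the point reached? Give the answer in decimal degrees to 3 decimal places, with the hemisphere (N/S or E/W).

STA6: φ = +61.36417°, λ = -126.49694°
δ = d/R = 322.9/6371 = 0.050683 rad
φ₂ = arcsin(sin φ₁ cos δ + cos φ₁ sin δ cos θ)
   = arcsin(0.87768·0.99872 + 0.47924·0.05066·-0.16849) = 60.74644°
λ₂ = λ₁ + atan2(sin θ sin δ cos φ₁, cos δ − sin φ₁ sin φ₂) = -132.36213°

132.362°W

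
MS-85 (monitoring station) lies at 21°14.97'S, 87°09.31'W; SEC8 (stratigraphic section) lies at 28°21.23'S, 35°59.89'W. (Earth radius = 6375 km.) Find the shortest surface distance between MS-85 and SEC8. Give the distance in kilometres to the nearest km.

MS-85: φ = -21.24950°, λ = -87.15517°
SEC8: φ = -28.35383°, λ = -35.99817°
Δφ = -7.1043°,  Δλ = 51.1570°
a = sin²(Δφ/2) + cos φ₁ cos φ₂ sin²(Δλ/2) = 0.156729
c = 2·arcsin(√a) = 0.814073 rad = 46.6429°
d = R·c = 6375 × 0.814073 = 5189.7 km

5190 km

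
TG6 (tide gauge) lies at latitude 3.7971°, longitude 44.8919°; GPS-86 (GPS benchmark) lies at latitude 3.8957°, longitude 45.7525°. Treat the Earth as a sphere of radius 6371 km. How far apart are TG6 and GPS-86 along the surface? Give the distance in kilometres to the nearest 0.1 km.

Δφ = 0.0986°,  Δλ = 0.8606°
a = sin²(Δφ/2) + cos φ₁ cos φ₂ sin²(Δλ/2) = 0.000057
c = 2·arcsin(√a) = 0.015085 rad = 0.8643°
d = R·c = 6371 × 0.015085 = 96.1 km

96.1 km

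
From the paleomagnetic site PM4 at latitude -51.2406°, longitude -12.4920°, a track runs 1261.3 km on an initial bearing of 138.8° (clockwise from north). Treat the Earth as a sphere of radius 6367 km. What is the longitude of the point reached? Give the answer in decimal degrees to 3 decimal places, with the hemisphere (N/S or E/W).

2.089°E

δ = d/R = 1261.3/6367 = 0.198100 rad
φ₂ = arcsin(sin φ₁ cos δ + cos φ₁ sin δ cos θ)
   = arcsin(-0.77978·0.98044 + 0.62605·0.19681·-0.75241) = -59.00774°
λ₂ = λ₁ + atan2(sin θ sin δ cos φ₁, cos δ − sin φ₁ sin φ₂) = 2.08939°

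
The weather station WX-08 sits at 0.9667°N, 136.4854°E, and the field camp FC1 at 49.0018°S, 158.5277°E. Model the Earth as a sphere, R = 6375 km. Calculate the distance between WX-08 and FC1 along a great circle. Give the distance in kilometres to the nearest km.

Δφ = -49.9685°,  Δλ = 22.0423°
a = sin²(Δφ/2) + cos φ₁ cos φ₂ sin²(Δλ/2) = 0.202368
c = 2·arcsin(√a) = 0.933202 rad = 53.4686°
d = R·c = 6375 × 0.933202 = 5949.2 km

5949 km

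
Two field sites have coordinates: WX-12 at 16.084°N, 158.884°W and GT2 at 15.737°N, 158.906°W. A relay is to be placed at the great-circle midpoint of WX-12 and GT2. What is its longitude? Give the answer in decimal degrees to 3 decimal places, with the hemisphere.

158.895°W

Bx = cos φ₂ cos Δλ = 0.962517,  By = cos φ₂ sin Δλ = -0.000370
φₘ = atan2(sin φ₁ + sin φ₂, √((cos φ₁ + Bx)² + By²)) = 15.91050°
λₘ = λ₁ + atan2(By, cos φ₁ + Bx) = -158.89501°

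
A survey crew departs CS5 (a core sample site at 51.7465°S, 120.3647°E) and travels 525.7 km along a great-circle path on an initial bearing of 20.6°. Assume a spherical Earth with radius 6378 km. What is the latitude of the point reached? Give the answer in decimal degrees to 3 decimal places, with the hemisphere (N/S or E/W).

δ = d/R = 525.7/6378 = 0.082424 rad
φ₂ = arcsin(sin φ₁ cos δ + cos φ₁ sin δ cos θ)
   = arcsin(-0.78528·0.99661 + 0.61914·0.08233·0.93606) = -47.29861°
λ₂ = λ₁ + atan2(sin θ sin δ cos φ₁, cos δ − sin φ₁ sin φ₂) = 122.81275°

47.299°S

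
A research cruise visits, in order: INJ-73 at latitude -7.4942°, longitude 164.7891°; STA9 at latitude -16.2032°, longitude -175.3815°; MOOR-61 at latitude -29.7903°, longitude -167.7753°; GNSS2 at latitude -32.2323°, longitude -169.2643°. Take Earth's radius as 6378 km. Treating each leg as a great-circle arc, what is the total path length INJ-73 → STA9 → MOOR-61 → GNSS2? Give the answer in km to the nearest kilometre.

INJ-73→STA9: c = 0.370853 rad, d = 2365.30 km
STA9→MOOR-61: c = 0.266566 rad, d = 1700.16 km
MOOR-61→GNSS2: c = 0.048088 rad, d = 306.71 km
Total = 2365.30 + 1700.16 + 306.71 = 4372.16 km

4372 km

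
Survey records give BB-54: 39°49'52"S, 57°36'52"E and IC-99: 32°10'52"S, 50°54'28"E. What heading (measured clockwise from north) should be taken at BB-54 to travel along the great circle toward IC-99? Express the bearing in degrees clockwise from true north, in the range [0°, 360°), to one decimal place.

322.6°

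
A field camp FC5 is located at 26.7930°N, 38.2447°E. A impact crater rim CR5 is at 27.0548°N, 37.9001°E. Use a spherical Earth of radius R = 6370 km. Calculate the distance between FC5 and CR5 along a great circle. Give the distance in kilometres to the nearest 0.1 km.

44.9 km

Δφ = 0.2618°,  Δλ = -0.3446°
a = sin²(Δφ/2) + cos φ₁ cos φ₂ sin²(Δλ/2) = 0.000012
c = 2·arcsin(√a) = 0.007045 rad = 0.4037°
d = R·c = 6370 × 0.007045 = 44.9 km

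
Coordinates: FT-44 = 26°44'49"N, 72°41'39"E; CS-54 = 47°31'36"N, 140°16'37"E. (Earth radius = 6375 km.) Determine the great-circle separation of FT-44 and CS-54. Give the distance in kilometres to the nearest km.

6210 km

FT-44: φ = +26.74694°, λ = +72.69417°
CS-54: φ = +47.52667°, λ = +140.27694°
Δφ = 20.7797°,  Δλ = 67.5828°
a = sin²(Δφ/2) + cos φ₁ cos φ₂ sin²(Δλ/2) = 0.219047
c = 2·arcsin(√a) = 0.974108 rad = 55.8123°
d = R·c = 6375 × 0.974108 = 6209.9 km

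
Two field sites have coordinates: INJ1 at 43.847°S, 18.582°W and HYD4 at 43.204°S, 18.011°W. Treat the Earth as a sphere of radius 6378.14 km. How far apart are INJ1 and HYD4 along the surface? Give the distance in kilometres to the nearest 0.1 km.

85.1 km

Δφ = 0.6430°,  Δλ = 0.5710°
a = sin²(Δφ/2) + cos φ₁ cos φ₂ sin²(Δλ/2) = 0.000045
c = 2·arcsin(√a) = 0.013347 rad = 0.7648°
d = R·c = 6378.14 × 0.013347 = 85.1 km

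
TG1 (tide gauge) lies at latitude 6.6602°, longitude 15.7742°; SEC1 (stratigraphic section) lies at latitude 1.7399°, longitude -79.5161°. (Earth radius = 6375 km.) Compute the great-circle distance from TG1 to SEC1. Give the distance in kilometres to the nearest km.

Δφ = -4.9203°,  Δλ = -95.2903°
a = sin²(Δφ/2) + cos φ₁ cos φ₂ sin²(Δλ/2) = 0.544008
c = 2·arcsin(√a) = 1.658926 rad = 95.0495°
d = R·c = 6375 × 1.658926 = 10575.7 km

10576 km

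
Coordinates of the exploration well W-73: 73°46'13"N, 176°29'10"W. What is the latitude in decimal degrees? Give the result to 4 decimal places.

73.7703°N

73° + 46′/60 + 13″/3600 = 73 + 0.76667 + 0.00361 = 73.7703°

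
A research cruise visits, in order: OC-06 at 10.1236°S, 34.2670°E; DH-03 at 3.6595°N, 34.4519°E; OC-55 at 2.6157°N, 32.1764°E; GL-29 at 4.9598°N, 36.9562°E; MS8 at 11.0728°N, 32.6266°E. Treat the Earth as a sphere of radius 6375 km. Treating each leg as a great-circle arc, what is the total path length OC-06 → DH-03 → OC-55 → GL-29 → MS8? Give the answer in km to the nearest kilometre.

3234 km

OC-06→DH-03: c = 0.240582 rad, d = 1533.71 km
DH-03→OC-55: c = 0.043639 rad, d = 278.20 km
OC-55→GL-29: c = 0.092746 rad, d = 591.26 km
GL-29→MS8: c = 0.130294 rad, d = 830.63 km
Total = 1533.71 + 278.20 + 591.26 + 830.63 = 3233.80 km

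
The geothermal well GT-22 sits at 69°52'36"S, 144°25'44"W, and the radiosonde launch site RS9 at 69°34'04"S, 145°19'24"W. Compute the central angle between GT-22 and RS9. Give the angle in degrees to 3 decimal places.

0.438°

GT-22: φ = -69.87667°, λ = -144.42889°
RS9: φ = -69.56778°, λ = -145.32333°
Δφ = 0.3089°,  Δλ = -0.8944°
a = sin²(Δφ/2) + cos φ₁ cos φ₂ sin²(Δλ/2) = 0.000015
c = 2·arcsin(√a) = 0.007638 rad = 0.4376°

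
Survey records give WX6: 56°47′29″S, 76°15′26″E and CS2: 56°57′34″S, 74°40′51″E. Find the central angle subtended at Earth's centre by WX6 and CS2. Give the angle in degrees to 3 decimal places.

WX6: φ = -56.79139°, λ = +76.25722°
CS2: φ = -56.95944°, λ = +74.68083°
Δφ = -0.1681°,  Δλ = -1.5764°
a = sin²(Δφ/2) + cos φ₁ cos φ₂ sin²(Δλ/2) = 0.000059
c = 2·arcsin(√a) = 0.015318 rad = 0.8777°

0.878°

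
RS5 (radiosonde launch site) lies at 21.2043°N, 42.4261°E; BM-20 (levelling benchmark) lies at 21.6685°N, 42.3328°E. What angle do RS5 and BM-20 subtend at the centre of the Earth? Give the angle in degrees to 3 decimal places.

0.472°

Δφ = 0.4642°,  Δλ = -0.0933°
a = sin²(Δφ/2) + cos φ₁ cos φ₂ sin²(Δλ/2) = 0.000017
c = 2·arcsin(√a) = 0.008242 rad = 0.4723°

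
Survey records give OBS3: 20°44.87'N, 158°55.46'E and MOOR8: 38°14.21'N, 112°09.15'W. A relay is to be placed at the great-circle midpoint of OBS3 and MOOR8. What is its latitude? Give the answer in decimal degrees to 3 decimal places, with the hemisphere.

OBS3: φ = +20.74783°, λ = +158.92433°
MOOR8: φ = +38.23683°, λ = -112.15250°
Bx = cos φ₂ cos Δλ = 0.014761,  By = cos φ₂ sin Δλ = 0.785320
φₘ = atan2(sin φ₁ + sin φ₂, √((cos φ₁ + Bx)² + By²)) = 38.29425°
λₘ = λ₁ + atan2(By, cos φ₁ + Bx) = -161.49405°

38.294°N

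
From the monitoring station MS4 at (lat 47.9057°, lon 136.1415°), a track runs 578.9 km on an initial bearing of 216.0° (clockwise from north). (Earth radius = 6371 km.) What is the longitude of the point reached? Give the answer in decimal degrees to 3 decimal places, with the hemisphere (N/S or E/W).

δ = d/R = 578.9/6371 = 0.090865 rad
φ₂ = arcsin(sin φ₁ cos δ + cos φ₁ sin δ cos θ)
   = arcsin(0.74204·0.99587 + 0.67035·0.09074·-0.80902) = 43.61196°
λ₂ = λ₁ + atan2(sin θ sin δ cos φ₁, cos δ − sin φ₁ sin φ₂) = 131.91698°

131.917°E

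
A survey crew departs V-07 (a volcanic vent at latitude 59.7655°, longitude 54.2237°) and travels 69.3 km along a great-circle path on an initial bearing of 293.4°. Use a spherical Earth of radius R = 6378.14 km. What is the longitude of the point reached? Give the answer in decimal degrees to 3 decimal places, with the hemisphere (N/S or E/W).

δ = d/R = 69.3/6378.14 = 0.010865 rad
φ₂ = arcsin(sin φ₁ cos δ + cos φ₁ sin δ cos θ)
   = arcsin(0.86397·0.99994 + 0.50354·0.01087·0.39715) = 60.00781°
λ₂ = λ₁ + atan2(sin θ sin δ cos φ₁, cos δ − sin φ₁ sin φ₂) = 53.08071°

53.081°E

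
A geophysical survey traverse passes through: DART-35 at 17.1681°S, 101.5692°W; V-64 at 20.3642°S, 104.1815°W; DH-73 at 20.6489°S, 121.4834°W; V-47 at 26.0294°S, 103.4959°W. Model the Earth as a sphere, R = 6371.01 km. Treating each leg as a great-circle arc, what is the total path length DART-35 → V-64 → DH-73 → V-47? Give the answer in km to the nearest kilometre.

4180 km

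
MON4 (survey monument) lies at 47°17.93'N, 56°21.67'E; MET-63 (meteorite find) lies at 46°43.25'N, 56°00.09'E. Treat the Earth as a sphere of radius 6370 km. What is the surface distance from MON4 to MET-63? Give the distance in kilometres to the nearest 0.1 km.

MON4: φ = +47.29883°, λ = +56.36117°
MET-63: φ = +46.72083°, λ = +56.00150°
Δφ = -0.5780°,  Δλ = -0.3597°
a = sin²(Δφ/2) + cos φ₁ cos φ₂ sin²(Δλ/2) = 0.000030
c = 2·arcsin(√a) = 0.010958 rad = 0.6279°
d = R·c = 6370 × 0.010958 = 69.8 km

69.8 km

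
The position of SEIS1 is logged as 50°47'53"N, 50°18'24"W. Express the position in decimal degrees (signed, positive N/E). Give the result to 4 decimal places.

lat: 50.7981° N → +50.7981°
lon: 50.3067° W → -50.3067°

+50.7981°, -50.3067°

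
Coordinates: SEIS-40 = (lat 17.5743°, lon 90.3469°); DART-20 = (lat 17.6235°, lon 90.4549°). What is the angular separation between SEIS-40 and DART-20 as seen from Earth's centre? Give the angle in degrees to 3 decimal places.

0.114°

Δφ = 0.0492°,  Δλ = 0.1080°
a = sin²(Δφ/2) + cos φ₁ cos φ₂ sin²(Δλ/2) = 0.000001
c = 2·arcsin(√a) = 0.001991 rad = 0.1141°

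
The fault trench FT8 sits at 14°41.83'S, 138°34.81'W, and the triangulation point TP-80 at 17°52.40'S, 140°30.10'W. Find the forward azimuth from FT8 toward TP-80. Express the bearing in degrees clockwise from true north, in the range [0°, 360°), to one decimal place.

209.9°

FT8: φ = -14.69717°, λ = -138.58017°
TP-80: φ = -17.87333°, λ = -140.50167°
Δλ = -1.9215°
y = sin Δλ · cos φ₂ = -0.031912
x = cos φ₁ sin φ₂ − sin φ₁ cos φ₂ cos Δλ = -0.055542
θ = atan2(y, x) = -150.1202° → 209.8798° (mod 360°)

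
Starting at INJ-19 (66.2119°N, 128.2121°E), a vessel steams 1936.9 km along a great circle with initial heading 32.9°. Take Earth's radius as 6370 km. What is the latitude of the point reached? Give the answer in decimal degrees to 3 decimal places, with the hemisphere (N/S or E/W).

77.024°N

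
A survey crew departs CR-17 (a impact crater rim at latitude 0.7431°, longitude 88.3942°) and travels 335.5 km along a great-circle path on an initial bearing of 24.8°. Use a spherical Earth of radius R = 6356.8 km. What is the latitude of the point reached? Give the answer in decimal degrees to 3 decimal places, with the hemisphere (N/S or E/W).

3.488°N

δ = d/R = 335.5/6356.8 = 0.052778 rad
φ₂ = arcsin(sin φ₁ cos δ + cos φ₁ sin δ cos θ)
   = arcsin(0.01297·0.99861 + 0.99992·0.05275·0.90778) = 3.48778°
λ₂ = λ₁ + atan2(sin θ sin δ cos φ₁, cos δ − sin φ₁ sin φ₂) = 89.66448°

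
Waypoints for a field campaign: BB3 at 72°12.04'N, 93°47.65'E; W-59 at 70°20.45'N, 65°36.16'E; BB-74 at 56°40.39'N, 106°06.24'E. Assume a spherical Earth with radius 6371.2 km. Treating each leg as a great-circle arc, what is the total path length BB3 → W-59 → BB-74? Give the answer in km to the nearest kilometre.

BB3: φ = +72.20067°, λ = +93.79417°
W-59: φ = +70.34083°, λ = +65.60267°
BB-74: φ = +56.67317°, λ = +106.10400°
BB3→W-59: c = 0.159708 rad, d = 1017.53 km
W-59→BB-74: c = 0.383411 rad, d = 2442.79 km
Total = 1017.53 + 2442.79 = 3460.32 km

3460 km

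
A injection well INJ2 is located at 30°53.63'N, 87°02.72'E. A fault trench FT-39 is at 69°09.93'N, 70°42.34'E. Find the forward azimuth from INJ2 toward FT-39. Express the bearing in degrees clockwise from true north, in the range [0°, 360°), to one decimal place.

350.9°

INJ2: φ = +30.89383°, λ = +87.04533°
FT-39: φ = +69.16550°, λ = +70.70567°
Δλ = -16.3397°
y = sin Δλ · cos φ₂ = -0.100061
x = cos φ₁ sin φ₂ − sin φ₁ cos φ₂ cos Δλ = 0.626767
θ = atan2(y, x) = -9.0705° → 350.9295° (mod 360°)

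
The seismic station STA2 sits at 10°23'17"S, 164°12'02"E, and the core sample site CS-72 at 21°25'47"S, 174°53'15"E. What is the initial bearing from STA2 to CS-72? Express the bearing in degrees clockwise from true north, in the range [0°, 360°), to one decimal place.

138.4°

STA2: φ = -10.38806°, λ = +164.20056°
CS-72: φ = -21.42972°, λ = +174.88750°
Δλ = 10.6869°
y = sin Δλ · cos φ₂ = 0.172622
x = cos φ₁ sin φ₂ − sin φ₁ cos φ₂ cos Δλ = -0.194434
θ = atan2(y, x) = 138.4007° → 138.4007° (mod 360°)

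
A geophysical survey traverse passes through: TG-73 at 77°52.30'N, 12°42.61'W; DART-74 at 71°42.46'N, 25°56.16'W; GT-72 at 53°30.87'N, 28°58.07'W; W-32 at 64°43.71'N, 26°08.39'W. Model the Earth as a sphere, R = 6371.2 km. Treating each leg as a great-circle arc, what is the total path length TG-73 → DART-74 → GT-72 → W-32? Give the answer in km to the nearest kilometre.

4068 km

TG-73: φ = +77.87167°, λ = -12.71017°
DART-74: φ = +71.70767°, λ = -25.93600°
GT-72: φ = +53.51450°, λ = -28.96783°
W-32: φ = +64.72850°, λ = -26.13983°
TG-73→DART-74: c = 0.122800 rad, d = 782.38 km
DART-74→GT-72: c = 0.318366 rad, d = 2028.38 km
GT-72→W-32: c = 0.197305 rad, d = 1257.07 km
Total = 782.38 + 2028.38 + 1257.07 = 4067.83 km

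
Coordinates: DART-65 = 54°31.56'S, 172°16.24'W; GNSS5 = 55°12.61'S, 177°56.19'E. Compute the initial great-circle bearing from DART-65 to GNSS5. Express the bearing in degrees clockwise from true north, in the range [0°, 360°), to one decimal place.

259.1°

DART-65: φ = -54.52600°, λ = -172.27067°
GNSS5: φ = -55.21017°, λ = +177.93650°
Δλ = -9.7928°
y = sin Δλ · cos φ₂ = -0.097046
x = cos φ₁ sin φ₂ − sin φ₁ cos φ₂ cos Δλ = -0.018711
θ = atan2(y, x) = -100.9131° → 259.0869° (mod 360°)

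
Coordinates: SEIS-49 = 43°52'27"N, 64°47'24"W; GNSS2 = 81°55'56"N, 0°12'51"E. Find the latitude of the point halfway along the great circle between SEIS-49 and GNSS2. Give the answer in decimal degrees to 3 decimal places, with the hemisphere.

64.844°N

SEIS-49: φ = +43.87417°, λ = -64.79000°
GNSS2: φ = +81.93222°, λ = +0.21417°
Bx = cos φ₂ cos Δλ = 0.059303,  By = cos φ₂ sin Δλ = 0.127200
φₘ = atan2(sin φ₁ + sin φ₂, √((cos φ₁ + Bx)² + By²)) = 64.84394°
λₘ = λ₁ + atan2(By, cos φ₁ + Bx) = -55.52989°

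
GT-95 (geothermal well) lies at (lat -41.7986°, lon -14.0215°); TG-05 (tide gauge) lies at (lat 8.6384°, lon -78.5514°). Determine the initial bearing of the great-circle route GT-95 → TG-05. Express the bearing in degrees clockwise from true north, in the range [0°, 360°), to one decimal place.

293.9°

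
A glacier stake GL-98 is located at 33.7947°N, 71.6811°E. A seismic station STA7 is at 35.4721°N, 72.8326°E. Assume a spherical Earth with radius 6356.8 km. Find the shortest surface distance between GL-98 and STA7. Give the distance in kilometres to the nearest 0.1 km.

Δφ = 1.6774°,  Δλ = 1.1515°
a = sin²(Δφ/2) + cos φ₁ cos φ₂ sin²(Δλ/2) = 0.000283
c = 2·arcsin(√a) = 0.033623 rad = 1.9264°
d = R·c = 6356.8 × 0.033623 = 213.7 km

213.7 km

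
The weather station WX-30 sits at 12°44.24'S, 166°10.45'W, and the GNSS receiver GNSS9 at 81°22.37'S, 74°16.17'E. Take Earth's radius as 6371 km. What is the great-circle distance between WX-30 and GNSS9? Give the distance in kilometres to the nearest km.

WX-30: φ = -12.73733°, λ = -166.17417°
GNSS9: φ = -81.37283°, λ = +74.26950°
Δφ = -68.6355°,  Δλ = -119.5563°
a = sin²(Δφ/2) + cos φ₁ cos φ₂ sin²(Δλ/2) = 0.427093
c = 2·arcsin(√a) = 1.424460 rad = 81.6156°
d = R·c = 6371 × 1.424460 = 9075.2 km

9075 km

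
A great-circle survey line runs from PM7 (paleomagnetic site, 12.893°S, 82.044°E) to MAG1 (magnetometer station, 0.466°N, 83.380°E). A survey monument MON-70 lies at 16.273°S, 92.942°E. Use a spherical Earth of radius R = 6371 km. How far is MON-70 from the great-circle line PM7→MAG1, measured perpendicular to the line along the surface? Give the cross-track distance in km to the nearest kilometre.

δ₁₃ = central angle PM7→MON-70 = 0.193253 rad  (haversine)
θ₁₃ = bearing PM7→MON-70 = 109.093°,  θ₁₂ = bearing PM7→MAG1 = 5.764°
dₓₜ = R·arcsin(sin δ₁₃ · sin(θ₁₃ − θ₁₂)) = 6371·arcsin(0.19205·sin(103.330°)) = 1197.642 km
|dₓₜ| = 1197.642 km

1198 km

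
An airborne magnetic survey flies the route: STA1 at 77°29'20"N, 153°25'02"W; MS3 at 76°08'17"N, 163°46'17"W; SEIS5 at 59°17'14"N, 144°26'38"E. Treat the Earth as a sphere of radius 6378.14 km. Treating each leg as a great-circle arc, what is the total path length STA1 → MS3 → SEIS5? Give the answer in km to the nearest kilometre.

3023 km

STA1: φ = +77.48889°, λ = -153.41722°
MS3: φ = +76.13806°, λ = -163.77139°
SEIS5: φ = +59.28722°, λ = +144.44389°
STA1→MS3: c = 0.047398 rad, d = 302.31 km
MS3→SEIS5: c = 0.426557 rad, d = 2720.64 km
Total = 302.31 + 2720.64 = 3022.96 km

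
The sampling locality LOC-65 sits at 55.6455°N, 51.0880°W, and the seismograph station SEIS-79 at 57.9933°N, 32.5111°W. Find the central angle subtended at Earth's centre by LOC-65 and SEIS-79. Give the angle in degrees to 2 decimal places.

10.40°

Δφ = 2.3478°,  Δλ = 18.5769°
a = sin²(Δφ/2) + cos φ₁ cos φ₂ sin²(Δλ/2) = 0.008212
c = 2·arcsin(√a) = 0.181485 rad = 10.3983°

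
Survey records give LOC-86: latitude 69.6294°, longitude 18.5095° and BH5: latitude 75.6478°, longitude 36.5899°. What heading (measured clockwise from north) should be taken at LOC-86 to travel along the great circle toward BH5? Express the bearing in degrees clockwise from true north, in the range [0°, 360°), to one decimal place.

Δλ = 18.0804°
y = sin Δλ · cos φ₂ = 0.076930
x = cos φ₁ sin φ₂ − sin φ₁ cos φ₂ cos Δλ = 0.116322
θ = atan2(y, x) = 33.4789° → 33.4789° (mod 360°)

33.5°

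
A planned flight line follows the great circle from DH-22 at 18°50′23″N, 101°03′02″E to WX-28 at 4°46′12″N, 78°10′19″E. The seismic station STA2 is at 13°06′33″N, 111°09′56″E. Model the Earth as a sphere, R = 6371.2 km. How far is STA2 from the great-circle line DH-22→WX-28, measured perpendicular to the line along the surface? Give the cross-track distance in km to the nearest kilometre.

DH-22: φ = +18.83972°, λ = +101.05056°
WX-28: φ = +4.77000°, λ = +78.17194°
STA2: φ = +13.10917°, λ = +111.16556°
δ₁₃ = central angle DH-22→STA2 = 0.196910 rad  (haversine)
θ₁₃ = bearing DH-22→STA2 = 119.038°,  θ₁₂ = bearing DH-22→WX-28 = 240.659°
dₓₜ = R·arcsin(sin δ₁₃ · sin(θ₁₃ − θ₁₂)) = 6371.2·arcsin(0.19564·sin(-121.620°)) = -1066.385 km
|dₓₜ| = 1066.385 km

1066 km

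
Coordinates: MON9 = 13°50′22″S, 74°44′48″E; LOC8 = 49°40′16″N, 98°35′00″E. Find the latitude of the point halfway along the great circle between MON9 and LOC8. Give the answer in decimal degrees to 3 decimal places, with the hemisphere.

MON9: φ = -13.83944°, λ = +74.74667°
LOC8: φ = +49.67111°, λ = +98.58333°
Bx = cos φ₂ cos Δλ = 0.591971,  By = cos φ₂ sin Δλ = 0.261543
φₘ = atan2(sin φ₁ + sin φ₂, √((cos φ₁ + Bx)² + By²)) = 18.26935°
λₘ = λ₁ + atan2(By, cos φ₁ + Bx) = 84.24654°

18.269°N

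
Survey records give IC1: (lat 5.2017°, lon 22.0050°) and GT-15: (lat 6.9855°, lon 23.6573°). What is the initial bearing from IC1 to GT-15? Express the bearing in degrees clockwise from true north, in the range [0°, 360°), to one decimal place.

42.6°

Δλ = 1.6523°
y = sin Δλ · cos φ₂ = 0.028620
x = cos φ₁ sin φ₂ − sin φ₁ cos φ₂ cos Δλ = 0.031166
θ = atan2(y, x) = 42.5620° → 42.5620° (mod 360°)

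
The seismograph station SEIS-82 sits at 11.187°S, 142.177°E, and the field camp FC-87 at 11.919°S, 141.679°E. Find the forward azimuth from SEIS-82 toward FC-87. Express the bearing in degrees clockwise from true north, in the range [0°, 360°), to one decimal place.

213.6°

Δλ = -0.4980°
y = sin Δλ · cos φ₂ = -0.008504
x = cos φ₁ sin φ₂ − sin φ₁ cos φ₂ cos Δλ = -0.012783
θ = atan2(y, x) = -146.3643° → 213.6357° (mod 360°)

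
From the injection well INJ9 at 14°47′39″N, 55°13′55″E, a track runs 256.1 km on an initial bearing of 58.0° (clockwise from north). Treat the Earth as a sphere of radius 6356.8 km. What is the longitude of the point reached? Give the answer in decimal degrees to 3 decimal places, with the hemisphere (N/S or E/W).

57.268°E

INJ9: φ = +14.79417°, λ = +55.23194°
δ = d/R = 256.1/6356.8 = 0.040288 rad
φ₂ = arcsin(sin φ₁ cos δ + cos φ₁ sin δ cos θ)
   = arcsin(0.25535·0.99919 + 0.96685·0.04028·0.52992) = 16.00826°
λ₂ = λ₁ + atan2(sin θ sin δ cos φ₁, cos δ − sin φ₁ sin φ₂) = 57.26835°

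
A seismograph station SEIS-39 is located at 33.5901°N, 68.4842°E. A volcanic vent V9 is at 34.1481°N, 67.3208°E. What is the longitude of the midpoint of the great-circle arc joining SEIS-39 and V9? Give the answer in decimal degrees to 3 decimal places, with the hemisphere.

67.904°E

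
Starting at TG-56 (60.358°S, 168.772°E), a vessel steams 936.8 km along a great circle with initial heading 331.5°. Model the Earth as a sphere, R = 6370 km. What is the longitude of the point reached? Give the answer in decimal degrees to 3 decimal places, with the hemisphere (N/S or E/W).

δ = d/R = 936.8/6370 = 0.147064 rad
φ₂ = arcsin(sin φ₁ cos δ + cos φ₁ sin δ cos θ)
   = arcsin(-0.86913·0.98921 + 0.49458·0.14653·0.87882) = -52.75551°
λ₂ = λ₁ + atan2(sin θ sin δ cos φ₁, cos δ − sin φ₁ sin φ₂) = 162.13784°

162.138°E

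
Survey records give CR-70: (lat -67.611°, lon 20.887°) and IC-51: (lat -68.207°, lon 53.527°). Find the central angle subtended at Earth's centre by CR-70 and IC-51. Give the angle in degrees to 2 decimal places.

12.15°

Δφ = -0.5960°,  Δλ = 32.6400°
a = sin²(Δφ/2) + cos φ₁ cos φ₂ sin²(Δλ/2) = 0.011193
c = 2·arcsin(√a) = 0.211990 rad = 12.1461°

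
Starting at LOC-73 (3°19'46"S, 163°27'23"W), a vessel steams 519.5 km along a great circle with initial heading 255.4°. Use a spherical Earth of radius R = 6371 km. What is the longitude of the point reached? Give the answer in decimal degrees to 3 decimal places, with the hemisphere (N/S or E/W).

LOC-73: φ = -3.32944°, λ = -163.45639°
δ = d/R = 519.5/6371 = 0.081541 rad
φ₂ = arcsin(sin φ₁ cos δ + cos φ₁ sin δ cos θ)
   = arcsin(-0.05808·0.99668 + 0.99831·0.08145·-0.25207) = -4.49550°
λ₂ = λ₁ + atan2(sin θ sin δ cos φ₁, cos δ − sin φ₁ sin φ₂) = -167.99116°

167.991°W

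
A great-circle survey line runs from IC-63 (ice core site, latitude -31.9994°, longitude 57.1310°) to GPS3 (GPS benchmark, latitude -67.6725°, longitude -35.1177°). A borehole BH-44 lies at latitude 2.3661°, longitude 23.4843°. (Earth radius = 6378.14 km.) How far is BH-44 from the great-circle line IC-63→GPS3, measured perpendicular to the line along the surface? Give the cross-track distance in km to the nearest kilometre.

4989 km

δ₁₃ = central angle IC-63→BH-44 = 0.818249 rad  (haversine)
θ₁₃ = bearing IC-63→BH-44 = 310.676°,  θ₁₂ = bearing IC-63→GPS3 = 205.598°
dₓₜ = R·arcsin(sin δ₁₃ · sin(θ₁₃ − θ₁₂)) = 6378.14·arcsin(0.72995·sin(105.078°)) = 4988.781 km
|dₓₜ| = 4988.781 km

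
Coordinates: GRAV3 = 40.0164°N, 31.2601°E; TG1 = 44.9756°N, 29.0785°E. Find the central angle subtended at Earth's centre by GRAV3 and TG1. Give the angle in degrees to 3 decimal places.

Δφ = 4.9592°,  Δλ = -2.1816°
a = sin²(Δφ/2) + cos φ₁ cos φ₂ sin²(Δλ/2) = 0.002068
c = 2·arcsin(√a) = 0.090984 rad = 5.2130°

5.213°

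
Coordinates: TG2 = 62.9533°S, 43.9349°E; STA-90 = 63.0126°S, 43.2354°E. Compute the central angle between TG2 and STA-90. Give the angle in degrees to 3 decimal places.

0.323°

Δφ = -0.0593°,  Δλ = -0.6995°
a = sin²(Δφ/2) + cos φ₁ cos φ₂ sin²(Δλ/2) = 0.000008
c = 2·arcsin(√a) = 0.005642 rad = 0.3232°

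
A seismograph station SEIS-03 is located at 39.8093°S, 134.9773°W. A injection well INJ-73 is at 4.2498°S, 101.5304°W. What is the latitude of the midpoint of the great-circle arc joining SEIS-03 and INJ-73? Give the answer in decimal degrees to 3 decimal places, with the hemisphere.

22.888°S

Bx = cos φ₂ cos Δλ = 0.832103,  By = cos φ₂ sin Δλ = 0.549648
φₘ = atan2(sin φ₁ + sin φ₂, √((cos φ₁ + Bx)² + By²)) = -22.88826°
λₘ = λ₁ + atan2(By, cos φ₁ + Bx) = -116.02126°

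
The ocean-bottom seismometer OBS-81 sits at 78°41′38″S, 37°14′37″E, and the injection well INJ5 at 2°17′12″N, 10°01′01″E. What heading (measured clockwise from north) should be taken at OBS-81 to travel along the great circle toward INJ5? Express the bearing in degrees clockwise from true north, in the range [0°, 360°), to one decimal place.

OBS-81: φ = -78.69389°, λ = +37.24361°
INJ5: φ = +2.28667°, λ = +10.01694°
Δλ = -27.2267°
y = sin Δλ · cos φ₂ = -0.457148
x = cos φ₁ sin φ₂ − sin φ₁ cos φ₂ cos Δλ = 0.879075
θ = atan2(y, x) = -27.4759° → 332.5241° (mod 360°)

332.5°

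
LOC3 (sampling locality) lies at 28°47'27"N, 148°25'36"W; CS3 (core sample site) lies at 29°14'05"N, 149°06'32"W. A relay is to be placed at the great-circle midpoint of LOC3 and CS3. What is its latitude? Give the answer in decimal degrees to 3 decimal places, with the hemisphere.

29.013°N

LOC3: φ = +28.79083°, λ = -148.42667°
CS3: φ = +29.23472°, λ = -149.10889°
Bx = cos φ₂ cos Δλ = 0.872564,  By = cos φ₂ sin Δλ = -0.010390
φₘ = atan2(sin φ₁ + sin φ₂, √((cos φ₁ + Bx)² + By²)) = 29.01321°
λₘ = λ₁ + atan2(By, cos φ₁ + Bx) = -148.76704°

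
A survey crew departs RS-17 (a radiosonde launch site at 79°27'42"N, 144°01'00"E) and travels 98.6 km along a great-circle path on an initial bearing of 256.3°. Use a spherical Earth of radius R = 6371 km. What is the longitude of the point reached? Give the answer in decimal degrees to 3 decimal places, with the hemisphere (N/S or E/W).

RS-17: φ = +79.46167°, λ = +144.01667°
δ = d/R = 98.6/6371 = 0.015476 rad
φ₂ = arcsin(sin φ₁ cos δ + cos φ₁ sin δ cos θ)
   = arcsin(0.98313·0.99988 + 0.18289·0.01548·-0.23684) = 79.21757°
λ₂ = λ₁ + atan2(sin θ sin δ cos φ₁, cos δ − sin φ₁ sin φ₂) = 139.40688°

139.407°E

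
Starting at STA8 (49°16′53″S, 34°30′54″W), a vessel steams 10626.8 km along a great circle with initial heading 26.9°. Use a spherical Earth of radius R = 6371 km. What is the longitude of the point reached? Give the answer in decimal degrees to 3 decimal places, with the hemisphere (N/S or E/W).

1.946°E

STA8: φ = -49.28139°, λ = -34.51500°
δ = d/R = 10626.8/6371 = 1.667996 rad
φ₂ = arcsin(sin φ₁ cos δ + cos φ₁ sin δ cos θ)
   = arcsin(-0.75792·-0.09705 + 0.65234·0.99528·0.89180) = 40.73542°
λ₂ = λ₁ + atan2(sin θ sin δ cos φ₁, cos δ − sin φ₁ sin φ₂) = 1.94583°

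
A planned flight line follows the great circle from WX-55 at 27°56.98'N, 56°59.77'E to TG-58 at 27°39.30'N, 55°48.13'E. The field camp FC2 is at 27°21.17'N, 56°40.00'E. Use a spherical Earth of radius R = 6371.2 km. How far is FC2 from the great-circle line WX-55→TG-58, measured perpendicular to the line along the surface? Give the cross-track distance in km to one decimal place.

55.4 km

WX-55: φ = +27.94967°, λ = +56.99617°
TG-58: φ = +27.65500°, λ = +55.80217°
FC2: φ = +27.35283°, λ = +56.66667°
δ₁₃ = central angle WX-55→FC2 = 0.011596 rad  (haversine)
θ₁₃ = bearing WX-55→FC2 = 206.136°,  θ₁₂ = bearing WX-55→TG-58 = 254.690°
dₓₜ = R·arcsin(sin δ₁₃ · sin(θ₁₃ − θ₁₂)) = 6371.2·arcsin(0.01160·sin(-48.554°)) = -55.376 km
|dₓₜ| = 55.376 km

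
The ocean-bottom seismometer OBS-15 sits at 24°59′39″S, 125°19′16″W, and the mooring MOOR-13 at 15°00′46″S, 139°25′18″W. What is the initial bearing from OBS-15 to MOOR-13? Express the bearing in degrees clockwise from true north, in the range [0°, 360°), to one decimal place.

OBS-15: φ = -24.99417°, λ = -125.32111°
MOOR-13: φ = -15.01278°, λ = -139.42167°
Δλ = -14.1006°
y = sin Δλ · cos φ₂ = -0.235309
x = cos φ₁ sin φ₂ − sin φ₁ cos φ₂ cos Δλ = 0.161032
θ = atan2(y, x) = -55.6145° → 304.3855° (mod 360°)

304.4°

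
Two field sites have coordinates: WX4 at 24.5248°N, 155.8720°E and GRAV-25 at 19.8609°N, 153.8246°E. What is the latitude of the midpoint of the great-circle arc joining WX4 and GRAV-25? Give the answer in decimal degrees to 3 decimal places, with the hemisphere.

22.196°N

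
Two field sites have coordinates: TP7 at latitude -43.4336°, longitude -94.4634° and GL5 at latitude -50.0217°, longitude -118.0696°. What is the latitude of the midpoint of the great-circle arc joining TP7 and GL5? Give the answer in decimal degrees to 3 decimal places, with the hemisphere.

Bx = cos φ₂ cos Δλ = 0.588733,  By = cos φ₂ sin Δλ = -0.257287
φₘ = atan2(sin φ₁ + sin φ₂, √((cos φ₁ + Bx)² + By²)) = -47.33598°
λₘ = λ₁ + atan2(By, cos φ₁ + Bx) = -105.53457°

47.336°S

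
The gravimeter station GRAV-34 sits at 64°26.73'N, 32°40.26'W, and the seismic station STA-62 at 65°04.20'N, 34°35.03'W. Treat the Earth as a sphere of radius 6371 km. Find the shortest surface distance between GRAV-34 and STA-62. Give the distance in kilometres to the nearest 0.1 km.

114.2 km

GRAV-34: φ = +64.44550°, λ = -32.67100°
STA-62: φ = +65.07000°, λ = -34.58383°
Δφ = 0.6245°,  Δλ = -1.9128°
a = sin²(Δφ/2) + cos φ₁ cos φ₂ sin²(Δλ/2) = 0.000080
c = 2·arcsin(√a) = 0.017929 rad = 1.0273°
d = R·c = 6371 × 0.017929 = 114.2 km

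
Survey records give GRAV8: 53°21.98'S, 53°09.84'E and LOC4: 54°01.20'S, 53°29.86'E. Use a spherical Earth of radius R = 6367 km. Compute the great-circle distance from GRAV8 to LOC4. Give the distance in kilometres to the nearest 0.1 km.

GRAV8: φ = -53.36633°, λ = +53.16400°
LOC4: φ = -54.02000°, λ = +53.49767°
Δφ = -0.6537°,  Δλ = 0.3337°
a = sin²(Δφ/2) + cos φ₁ cos φ₂ sin²(Δλ/2) = 0.000036
c = 2·arcsin(√a) = 0.011918 rad = 0.6829°
d = R·c = 6367 × 0.011918 = 75.9 km

75.9 km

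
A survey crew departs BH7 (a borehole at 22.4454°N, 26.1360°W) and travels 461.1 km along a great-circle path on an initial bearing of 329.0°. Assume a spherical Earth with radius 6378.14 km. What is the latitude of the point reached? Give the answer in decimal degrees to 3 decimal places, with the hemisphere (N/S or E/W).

25.978°N

δ = d/R = 461.1/6378.14 = 0.072294 rad
φ₂ = arcsin(sin φ₁ cos δ + cos φ₁ sin δ cos θ)
   = arcsin(0.38180·0.99739 + 0.92424·0.07223·0.85717) = 25.97820°
λ₂ = λ₁ + atan2(sin θ sin δ cos φ₁, cos δ − sin φ₁ sin φ₂) = -28.50774°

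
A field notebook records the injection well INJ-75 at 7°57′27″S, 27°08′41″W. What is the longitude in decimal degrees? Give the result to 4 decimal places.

27° + 8′/60 + 41″/3600 = 27 + 0.13333 + 0.01139 = 27.1447°

27.1447°W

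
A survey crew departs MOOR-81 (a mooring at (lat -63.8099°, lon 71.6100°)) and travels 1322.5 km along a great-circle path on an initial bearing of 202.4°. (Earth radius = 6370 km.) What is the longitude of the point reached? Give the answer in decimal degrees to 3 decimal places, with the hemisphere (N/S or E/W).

54.853°E

δ = d/R = 1322.5/6370 = 0.207614 rad
φ₂ = arcsin(sin φ₁ cos δ + cos φ₁ sin δ cos θ)
   = arcsin(-0.89733·0.97853 + 0.44135·0.20613·-0.92455) = -74.19079°
λ₂ = λ₁ + atan2(sin θ sin δ cos φ₁, cos δ − sin φ₁ sin φ₂) = 54.85261°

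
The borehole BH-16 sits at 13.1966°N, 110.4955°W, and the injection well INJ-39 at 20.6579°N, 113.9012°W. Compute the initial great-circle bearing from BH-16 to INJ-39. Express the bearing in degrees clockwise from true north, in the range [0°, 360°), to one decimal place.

336.9°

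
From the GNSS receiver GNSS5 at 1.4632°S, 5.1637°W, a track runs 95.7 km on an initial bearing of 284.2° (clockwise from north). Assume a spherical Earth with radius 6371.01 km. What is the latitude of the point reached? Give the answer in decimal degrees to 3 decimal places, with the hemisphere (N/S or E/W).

1.252°S

δ = d/R = 95.7/6371.01 = 0.015021 rad
φ₂ = arcsin(sin φ₁ cos δ + cos φ₁ sin δ cos θ)
   = arcsin(-0.02553·0.99989 + 0.99967·0.01502·0.24531) = -1.25193°
λ₂ = λ₁ + atan2(sin θ sin δ cos φ₁, cos δ − sin φ₁ sin φ₂) = -5.99825°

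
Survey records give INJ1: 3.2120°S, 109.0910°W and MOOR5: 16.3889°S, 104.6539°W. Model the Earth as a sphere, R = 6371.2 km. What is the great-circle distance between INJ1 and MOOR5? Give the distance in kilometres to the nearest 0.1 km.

1543.4 km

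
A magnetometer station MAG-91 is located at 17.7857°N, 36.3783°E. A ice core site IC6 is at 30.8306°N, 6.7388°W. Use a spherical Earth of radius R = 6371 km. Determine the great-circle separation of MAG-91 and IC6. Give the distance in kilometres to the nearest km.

Δφ = 13.0449°,  Δλ = -43.1171°
a = sin²(Δφ/2) + cos φ₁ cos φ₂ sin²(Δλ/2) = 0.123303
c = 2·arcsin(√a) = 0.717586 rad = 41.1147°
d = R·c = 6371 × 0.717586 = 4571.7 km

4572 km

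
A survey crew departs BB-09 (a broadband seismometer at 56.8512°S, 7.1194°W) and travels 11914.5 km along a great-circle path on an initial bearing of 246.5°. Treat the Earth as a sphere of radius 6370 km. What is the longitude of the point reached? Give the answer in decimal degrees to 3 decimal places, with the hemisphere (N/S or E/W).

125.853°W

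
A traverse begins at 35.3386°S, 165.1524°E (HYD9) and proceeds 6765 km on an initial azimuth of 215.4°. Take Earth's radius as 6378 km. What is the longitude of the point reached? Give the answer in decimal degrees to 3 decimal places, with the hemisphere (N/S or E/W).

73.664°E

δ = d/R = 6765/6378 = 1.060677 rad
φ₂ = arcsin(sin φ₁ cos δ + cos φ₁ sin δ cos θ)
   = arcsin(-0.57841·0.48828 + 0.81575·0.87269·-0.81513) = -59.62207°
λ₂ = λ₁ + atan2(sin θ sin δ cos φ₁, cos δ − sin φ₁ sin φ₂) = 73.66390°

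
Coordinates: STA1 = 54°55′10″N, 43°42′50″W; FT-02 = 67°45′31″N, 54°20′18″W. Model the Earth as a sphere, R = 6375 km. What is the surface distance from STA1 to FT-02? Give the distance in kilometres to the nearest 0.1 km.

STA1: φ = +54.91944°, λ = -43.71389°
FT-02: φ = +67.75861°, λ = -54.33833°
Δφ = 12.8392°,  Δλ = -10.6244°
a = sin²(Δφ/2) + cos φ₁ cos φ₂ sin²(Δλ/2) = 0.014366
c = 2·arcsin(√a) = 0.240293 rad = 13.7678°
d = R·c = 6375 × 0.240293 = 1531.9 km

1531.9 km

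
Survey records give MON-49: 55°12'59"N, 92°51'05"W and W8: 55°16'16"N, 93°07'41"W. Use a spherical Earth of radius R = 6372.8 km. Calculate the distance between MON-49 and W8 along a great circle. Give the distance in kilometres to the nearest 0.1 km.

MON-49: φ = +55.21639°, λ = -92.85139°
W8: φ = +55.27111°, λ = -93.12806°
Δφ = 0.0547°,  Δλ = -0.2767°
a = sin²(Δφ/2) + cos φ₁ cos φ₂ sin²(Δλ/2) = 0.000002
c = 2·arcsin(√a) = 0.002914 rad = 0.1669°
d = R·c = 6372.8 × 0.002914 = 18.6 km

18.6 km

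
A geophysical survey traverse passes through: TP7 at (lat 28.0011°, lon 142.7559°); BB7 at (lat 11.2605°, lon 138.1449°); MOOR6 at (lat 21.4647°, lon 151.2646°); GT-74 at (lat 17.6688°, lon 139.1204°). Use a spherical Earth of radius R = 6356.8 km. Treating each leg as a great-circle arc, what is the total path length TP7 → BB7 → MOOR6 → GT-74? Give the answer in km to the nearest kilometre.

TP7→BB7: c = 0.301756 rad, d = 1918.20 km
BB7→MOOR6: c = 0.282511 rad, d = 1795.86 km
MOOR6→GT-74: c = 0.210330 rad, d = 1337.03 km
Total = 1918.20 + 1795.86 + 1337.03 = 5051.10 km

5051 km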